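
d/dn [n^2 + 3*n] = 2*n + 3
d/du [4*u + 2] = 4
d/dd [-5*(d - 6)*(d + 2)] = 20 - 10*d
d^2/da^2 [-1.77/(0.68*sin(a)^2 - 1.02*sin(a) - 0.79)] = (-3.273792*sin(a)^4 + 3.683016*sin(a)^3 - 0.734195999999999*sin(a)^2 - 5.939766*sin(a) + 5.584704)/(-0.68*sin(a)^2 + 1.02*sin(a) + 0.79)^3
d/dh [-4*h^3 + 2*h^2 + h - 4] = -12*h^2 + 4*h + 1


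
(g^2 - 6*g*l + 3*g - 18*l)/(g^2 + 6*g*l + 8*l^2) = (g^2 - 6*g*l + 3*g - 18*l)/(g^2 + 6*g*l + 8*l^2)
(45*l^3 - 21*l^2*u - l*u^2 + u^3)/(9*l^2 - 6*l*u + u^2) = 5*l + u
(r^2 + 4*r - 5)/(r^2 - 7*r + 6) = (r + 5)/(r - 6)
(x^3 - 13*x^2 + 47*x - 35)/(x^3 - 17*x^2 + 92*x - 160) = (x^2 - 8*x + 7)/(x^2 - 12*x + 32)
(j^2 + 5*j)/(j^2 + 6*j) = (j + 5)/(j + 6)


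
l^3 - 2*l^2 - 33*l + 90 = (l - 5)*(l - 3)*(l + 6)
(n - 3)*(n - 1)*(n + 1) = n^3 - 3*n^2 - n + 3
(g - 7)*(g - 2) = g^2 - 9*g + 14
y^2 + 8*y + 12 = (y + 2)*(y + 6)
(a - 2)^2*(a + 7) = a^3 + 3*a^2 - 24*a + 28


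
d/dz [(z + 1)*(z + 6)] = 2*z + 7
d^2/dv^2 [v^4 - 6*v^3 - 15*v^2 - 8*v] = 12*v^2 - 36*v - 30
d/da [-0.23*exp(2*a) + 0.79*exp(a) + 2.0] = (0.79 - 0.46*exp(a))*exp(a)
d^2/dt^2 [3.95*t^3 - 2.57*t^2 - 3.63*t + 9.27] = 23.7*t - 5.14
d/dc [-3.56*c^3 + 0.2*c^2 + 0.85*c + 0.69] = -10.68*c^2 + 0.4*c + 0.85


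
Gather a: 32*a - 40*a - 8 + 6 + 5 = 3 - 8*a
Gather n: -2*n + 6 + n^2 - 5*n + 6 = n^2 - 7*n + 12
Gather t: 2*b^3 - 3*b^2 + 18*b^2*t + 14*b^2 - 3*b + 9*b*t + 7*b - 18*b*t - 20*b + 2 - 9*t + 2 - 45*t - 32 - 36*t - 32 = 2*b^3 + 11*b^2 - 16*b + t*(18*b^2 - 9*b - 90) - 60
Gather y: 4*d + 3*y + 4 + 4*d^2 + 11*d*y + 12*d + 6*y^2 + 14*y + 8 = 4*d^2 + 16*d + 6*y^2 + y*(11*d + 17) + 12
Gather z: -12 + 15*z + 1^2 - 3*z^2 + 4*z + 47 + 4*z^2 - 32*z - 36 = z^2 - 13*z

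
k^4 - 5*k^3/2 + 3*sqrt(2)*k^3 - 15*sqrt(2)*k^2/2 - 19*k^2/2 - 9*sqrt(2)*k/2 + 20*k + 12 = (k - 3)*(k + 1/2)*(k - sqrt(2))*(k + 4*sqrt(2))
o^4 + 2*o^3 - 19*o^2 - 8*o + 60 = (o - 3)*(o - 2)*(o + 2)*(o + 5)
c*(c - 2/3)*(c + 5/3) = c^3 + c^2 - 10*c/9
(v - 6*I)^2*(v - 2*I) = v^3 - 14*I*v^2 - 60*v + 72*I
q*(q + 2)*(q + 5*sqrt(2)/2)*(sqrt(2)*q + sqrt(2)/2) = sqrt(2)*q^4 + 5*sqrt(2)*q^3/2 + 5*q^3 + sqrt(2)*q^2 + 25*q^2/2 + 5*q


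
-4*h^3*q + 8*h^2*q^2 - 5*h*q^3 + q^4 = q*(-2*h + q)^2*(-h + q)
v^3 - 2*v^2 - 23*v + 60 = (v - 4)*(v - 3)*(v + 5)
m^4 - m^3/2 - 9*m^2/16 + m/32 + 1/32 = (m - 1)*(m - 1/4)*(m + 1/4)*(m + 1/2)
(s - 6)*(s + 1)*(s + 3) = s^3 - 2*s^2 - 21*s - 18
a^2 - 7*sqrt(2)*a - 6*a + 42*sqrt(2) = (a - 6)*(a - 7*sqrt(2))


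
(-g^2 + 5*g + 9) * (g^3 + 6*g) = -g^5 + 5*g^4 + 3*g^3 + 30*g^2 + 54*g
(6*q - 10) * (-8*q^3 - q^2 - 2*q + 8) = -48*q^4 + 74*q^3 - 2*q^2 + 68*q - 80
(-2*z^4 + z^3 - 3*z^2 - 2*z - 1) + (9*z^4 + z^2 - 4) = 7*z^4 + z^3 - 2*z^2 - 2*z - 5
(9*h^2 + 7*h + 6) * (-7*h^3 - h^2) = -63*h^5 - 58*h^4 - 49*h^3 - 6*h^2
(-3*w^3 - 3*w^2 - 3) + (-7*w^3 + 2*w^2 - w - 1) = -10*w^3 - w^2 - w - 4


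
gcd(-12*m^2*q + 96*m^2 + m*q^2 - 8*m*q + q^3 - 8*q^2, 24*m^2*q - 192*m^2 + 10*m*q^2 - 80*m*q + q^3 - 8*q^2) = 4*m*q - 32*m + q^2 - 8*q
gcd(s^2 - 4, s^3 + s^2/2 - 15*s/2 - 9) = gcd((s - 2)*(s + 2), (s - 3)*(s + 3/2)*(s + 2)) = s + 2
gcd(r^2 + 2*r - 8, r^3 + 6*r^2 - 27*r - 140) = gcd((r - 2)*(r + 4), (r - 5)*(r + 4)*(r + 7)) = r + 4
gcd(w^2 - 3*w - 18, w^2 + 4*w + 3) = w + 3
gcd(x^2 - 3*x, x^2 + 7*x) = x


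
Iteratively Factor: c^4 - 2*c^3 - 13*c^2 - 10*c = (c + 1)*(c^3 - 3*c^2 - 10*c) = (c - 5)*(c + 1)*(c^2 + 2*c) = c*(c - 5)*(c + 1)*(c + 2)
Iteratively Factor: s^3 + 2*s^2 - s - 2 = (s + 1)*(s^2 + s - 2) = (s - 1)*(s + 1)*(s + 2)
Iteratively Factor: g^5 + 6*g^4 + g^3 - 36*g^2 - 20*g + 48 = (g + 3)*(g^4 + 3*g^3 - 8*g^2 - 12*g + 16) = (g + 3)*(g + 4)*(g^3 - g^2 - 4*g + 4) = (g - 2)*(g + 3)*(g + 4)*(g^2 + g - 2) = (g - 2)*(g - 1)*(g + 3)*(g + 4)*(g + 2)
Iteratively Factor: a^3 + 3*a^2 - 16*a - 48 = (a + 3)*(a^2 - 16) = (a - 4)*(a + 3)*(a + 4)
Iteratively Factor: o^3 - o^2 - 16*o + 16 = (o - 4)*(o^2 + 3*o - 4) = (o - 4)*(o + 4)*(o - 1)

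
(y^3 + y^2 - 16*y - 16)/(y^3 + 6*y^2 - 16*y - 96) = (y + 1)/(y + 6)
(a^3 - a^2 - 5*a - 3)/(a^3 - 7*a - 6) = (a + 1)/(a + 2)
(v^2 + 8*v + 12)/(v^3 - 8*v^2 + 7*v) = (v^2 + 8*v + 12)/(v*(v^2 - 8*v + 7))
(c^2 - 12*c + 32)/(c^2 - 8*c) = (c - 4)/c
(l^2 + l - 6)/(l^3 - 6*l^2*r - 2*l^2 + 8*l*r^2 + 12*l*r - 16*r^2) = (l + 3)/(l^2 - 6*l*r + 8*r^2)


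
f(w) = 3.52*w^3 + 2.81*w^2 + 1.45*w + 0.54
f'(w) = 10.56*w^2 + 5.62*w + 1.45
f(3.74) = 229.41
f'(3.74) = 170.18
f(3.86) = 250.45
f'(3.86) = 180.48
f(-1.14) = -2.68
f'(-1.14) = 8.77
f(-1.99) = -18.96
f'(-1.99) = 32.08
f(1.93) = 39.11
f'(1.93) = 51.63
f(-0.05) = 0.47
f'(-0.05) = 1.20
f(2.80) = 103.90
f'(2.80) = 99.98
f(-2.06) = -21.29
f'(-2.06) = 34.69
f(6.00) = 870.72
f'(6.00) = 415.33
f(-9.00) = -2350.98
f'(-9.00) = 806.23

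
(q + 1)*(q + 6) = q^2 + 7*q + 6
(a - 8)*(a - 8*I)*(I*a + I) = I*a^3 + 8*a^2 - 7*I*a^2 - 56*a - 8*I*a - 64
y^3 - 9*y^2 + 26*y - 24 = (y - 4)*(y - 3)*(y - 2)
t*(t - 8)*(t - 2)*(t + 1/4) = t^4 - 39*t^3/4 + 27*t^2/2 + 4*t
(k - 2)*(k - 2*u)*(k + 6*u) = k^3 + 4*k^2*u - 2*k^2 - 12*k*u^2 - 8*k*u + 24*u^2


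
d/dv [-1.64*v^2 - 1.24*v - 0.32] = -3.28*v - 1.24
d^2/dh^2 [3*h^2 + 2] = 6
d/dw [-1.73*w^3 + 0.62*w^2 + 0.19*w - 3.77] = -5.19*w^2 + 1.24*w + 0.19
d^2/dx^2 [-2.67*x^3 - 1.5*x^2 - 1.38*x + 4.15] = -16.02*x - 3.0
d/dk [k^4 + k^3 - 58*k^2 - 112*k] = 4*k^3 + 3*k^2 - 116*k - 112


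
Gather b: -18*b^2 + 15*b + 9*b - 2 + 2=-18*b^2 + 24*b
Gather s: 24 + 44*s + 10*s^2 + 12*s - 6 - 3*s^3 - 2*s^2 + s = -3*s^3 + 8*s^2 + 57*s + 18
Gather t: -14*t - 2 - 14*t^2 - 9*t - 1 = -14*t^2 - 23*t - 3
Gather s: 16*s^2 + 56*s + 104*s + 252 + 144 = 16*s^2 + 160*s + 396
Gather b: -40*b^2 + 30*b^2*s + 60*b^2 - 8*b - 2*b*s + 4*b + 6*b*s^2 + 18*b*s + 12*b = b^2*(30*s + 20) + b*(6*s^2 + 16*s + 8)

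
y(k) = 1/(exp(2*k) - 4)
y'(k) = -2*exp(2*k)/(exp(2*k) - 4)^2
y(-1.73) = -0.25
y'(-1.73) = -0.00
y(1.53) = 0.06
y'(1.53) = -0.14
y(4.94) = 0.00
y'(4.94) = -0.00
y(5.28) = 0.00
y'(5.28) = -0.00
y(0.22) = -0.41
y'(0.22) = -0.52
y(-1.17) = -0.26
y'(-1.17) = -0.01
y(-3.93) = -0.25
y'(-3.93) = -0.00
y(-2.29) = -0.25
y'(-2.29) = -0.00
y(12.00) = 0.00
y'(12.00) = 0.00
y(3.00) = 0.00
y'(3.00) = -0.00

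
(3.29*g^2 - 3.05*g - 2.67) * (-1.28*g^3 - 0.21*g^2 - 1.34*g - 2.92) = -4.2112*g^5 + 3.2131*g^4 - 0.350500000000001*g^3 - 4.9591*g^2 + 12.4838*g + 7.7964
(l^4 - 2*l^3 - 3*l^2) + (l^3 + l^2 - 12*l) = l^4 - l^3 - 2*l^2 - 12*l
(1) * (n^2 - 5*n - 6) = n^2 - 5*n - 6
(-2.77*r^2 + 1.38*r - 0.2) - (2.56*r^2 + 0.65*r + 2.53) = -5.33*r^2 + 0.73*r - 2.73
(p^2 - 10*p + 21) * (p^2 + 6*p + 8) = p^4 - 4*p^3 - 31*p^2 + 46*p + 168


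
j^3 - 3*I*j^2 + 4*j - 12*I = (j - 3*I)*(j - 2*I)*(j + 2*I)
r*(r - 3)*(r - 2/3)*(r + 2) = r^4 - 5*r^3/3 - 16*r^2/3 + 4*r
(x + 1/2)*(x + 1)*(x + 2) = x^3 + 7*x^2/2 + 7*x/2 + 1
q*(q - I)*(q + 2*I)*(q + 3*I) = q^4 + 4*I*q^3 - q^2 + 6*I*q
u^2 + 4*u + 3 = (u + 1)*(u + 3)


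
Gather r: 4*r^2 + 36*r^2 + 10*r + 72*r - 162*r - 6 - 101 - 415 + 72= 40*r^2 - 80*r - 450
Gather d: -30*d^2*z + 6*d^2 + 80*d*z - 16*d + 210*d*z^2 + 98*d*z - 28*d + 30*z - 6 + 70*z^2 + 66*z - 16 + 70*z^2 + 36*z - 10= d^2*(6 - 30*z) + d*(210*z^2 + 178*z - 44) + 140*z^2 + 132*z - 32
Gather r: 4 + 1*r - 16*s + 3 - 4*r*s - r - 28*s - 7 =-4*r*s - 44*s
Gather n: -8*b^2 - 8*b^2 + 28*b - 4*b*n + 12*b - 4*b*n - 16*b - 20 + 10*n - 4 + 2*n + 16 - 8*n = -16*b^2 + 24*b + n*(4 - 8*b) - 8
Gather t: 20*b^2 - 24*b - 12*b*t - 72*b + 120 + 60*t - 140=20*b^2 - 96*b + t*(60 - 12*b) - 20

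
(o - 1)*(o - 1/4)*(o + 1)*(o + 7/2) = o^4 + 13*o^3/4 - 15*o^2/8 - 13*o/4 + 7/8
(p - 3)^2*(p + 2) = p^3 - 4*p^2 - 3*p + 18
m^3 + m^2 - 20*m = m*(m - 4)*(m + 5)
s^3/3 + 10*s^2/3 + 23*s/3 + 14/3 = (s/3 + 1/3)*(s + 2)*(s + 7)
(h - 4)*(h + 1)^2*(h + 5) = h^4 + 3*h^3 - 17*h^2 - 39*h - 20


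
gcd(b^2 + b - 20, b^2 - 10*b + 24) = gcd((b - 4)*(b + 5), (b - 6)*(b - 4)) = b - 4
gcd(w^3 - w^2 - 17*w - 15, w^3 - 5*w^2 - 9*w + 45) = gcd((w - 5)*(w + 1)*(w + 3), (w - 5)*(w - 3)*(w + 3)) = w^2 - 2*w - 15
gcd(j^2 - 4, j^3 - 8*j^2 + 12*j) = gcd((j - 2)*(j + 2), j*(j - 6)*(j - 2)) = j - 2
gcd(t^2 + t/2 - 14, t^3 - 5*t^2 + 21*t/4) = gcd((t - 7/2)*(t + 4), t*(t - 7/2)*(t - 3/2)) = t - 7/2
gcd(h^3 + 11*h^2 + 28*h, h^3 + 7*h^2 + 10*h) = h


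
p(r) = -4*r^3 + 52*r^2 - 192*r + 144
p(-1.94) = 741.39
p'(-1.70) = -403.48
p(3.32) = -66.65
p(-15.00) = 28224.00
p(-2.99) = 1289.89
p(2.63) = -74.05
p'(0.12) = -179.69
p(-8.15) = 7328.14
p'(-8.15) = -1836.67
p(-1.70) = 640.33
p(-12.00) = 16848.00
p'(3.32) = 21.01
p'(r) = -12*r^2 + 104*r - 192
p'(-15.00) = -4452.00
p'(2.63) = -1.48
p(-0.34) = 215.45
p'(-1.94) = -438.92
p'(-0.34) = -228.75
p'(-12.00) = -3168.00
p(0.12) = 121.70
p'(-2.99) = -610.24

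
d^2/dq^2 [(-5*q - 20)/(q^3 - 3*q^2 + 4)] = 30*(-3*q^2*(q - 2)^2*(q + 4) + (q^2 - 2*q + (q - 1)*(q + 4))*(q^3 - 3*q^2 + 4))/(q^3 - 3*q^2 + 4)^3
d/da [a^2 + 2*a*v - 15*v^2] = 2*a + 2*v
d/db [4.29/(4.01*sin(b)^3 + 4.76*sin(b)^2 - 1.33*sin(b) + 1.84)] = (-51.6087*sin(b)^2 - 40.8408*sin(b) + 5.7057)*cos(b)/(4.01*sin(b)^3 + 4.76*sin(b)^2 - 1.33*sin(b) + 1.84)^2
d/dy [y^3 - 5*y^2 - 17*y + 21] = 3*y^2 - 10*y - 17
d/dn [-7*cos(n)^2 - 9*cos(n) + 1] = (14*cos(n) + 9)*sin(n)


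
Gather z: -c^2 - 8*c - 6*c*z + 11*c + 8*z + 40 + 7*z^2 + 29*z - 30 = -c^2 + 3*c + 7*z^2 + z*(37 - 6*c) + 10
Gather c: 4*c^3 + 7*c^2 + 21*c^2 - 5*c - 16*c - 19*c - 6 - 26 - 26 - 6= 4*c^3 + 28*c^2 - 40*c - 64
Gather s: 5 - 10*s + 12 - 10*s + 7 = 24 - 20*s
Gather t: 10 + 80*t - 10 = 80*t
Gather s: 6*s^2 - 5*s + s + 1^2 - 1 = 6*s^2 - 4*s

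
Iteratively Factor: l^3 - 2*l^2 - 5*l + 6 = (l - 3)*(l^2 + l - 2) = (l - 3)*(l + 2)*(l - 1)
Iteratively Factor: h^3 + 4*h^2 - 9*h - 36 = (h + 4)*(h^2 - 9) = (h + 3)*(h + 4)*(h - 3)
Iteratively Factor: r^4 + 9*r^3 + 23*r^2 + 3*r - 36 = (r + 3)*(r^3 + 6*r^2 + 5*r - 12) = (r + 3)*(r + 4)*(r^2 + 2*r - 3) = (r - 1)*(r + 3)*(r + 4)*(r + 3)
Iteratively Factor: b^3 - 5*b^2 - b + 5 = (b - 1)*(b^2 - 4*b - 5) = (b - 5)*(b - 1)*(b + 1)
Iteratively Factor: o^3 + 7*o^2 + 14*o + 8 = (o + 1)*(o^2 + 6*o + 8) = (o + 1)*(o + 4)*(o + 2)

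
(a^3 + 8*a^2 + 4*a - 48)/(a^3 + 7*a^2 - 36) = (a + 4)/(a + 3)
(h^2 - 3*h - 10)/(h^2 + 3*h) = (h^2 - 3*h - 10)/(h*(h + 3))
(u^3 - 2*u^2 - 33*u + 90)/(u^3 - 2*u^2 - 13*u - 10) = (u^2 + 3*u - 18)/(u^2 + 3*u + 2)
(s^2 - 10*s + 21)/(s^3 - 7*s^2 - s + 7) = (s - 3)/(s^2 - 1)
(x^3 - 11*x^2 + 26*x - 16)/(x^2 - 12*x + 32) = (x^2 - 3*x + 2)/(x - 4)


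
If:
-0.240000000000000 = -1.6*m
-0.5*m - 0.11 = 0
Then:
No Solution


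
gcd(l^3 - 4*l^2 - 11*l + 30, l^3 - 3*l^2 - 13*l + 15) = l^2 - 2*l - 15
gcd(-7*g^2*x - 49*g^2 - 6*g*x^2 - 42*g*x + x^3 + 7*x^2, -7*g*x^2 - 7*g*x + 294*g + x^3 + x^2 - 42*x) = -7*g*x - 49*g + x^2 + 7*x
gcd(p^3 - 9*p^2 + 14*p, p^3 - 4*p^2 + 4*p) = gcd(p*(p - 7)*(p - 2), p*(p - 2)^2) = p^2 - 2*p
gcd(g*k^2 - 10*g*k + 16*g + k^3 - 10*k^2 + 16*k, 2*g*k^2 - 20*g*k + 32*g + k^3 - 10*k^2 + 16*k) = k^2 - 10*k + 16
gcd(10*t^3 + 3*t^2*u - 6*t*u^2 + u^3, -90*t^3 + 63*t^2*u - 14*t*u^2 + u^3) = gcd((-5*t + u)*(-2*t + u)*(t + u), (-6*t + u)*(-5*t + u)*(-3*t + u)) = 5*t - u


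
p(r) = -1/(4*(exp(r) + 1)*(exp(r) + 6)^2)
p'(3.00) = 0.00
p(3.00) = 0.00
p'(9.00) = 0.00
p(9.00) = 0.00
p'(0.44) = 0.00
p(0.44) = -0.00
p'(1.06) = 0.00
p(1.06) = -0.00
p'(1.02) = 0.00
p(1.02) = -0.00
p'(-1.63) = 0.00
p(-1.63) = -0.01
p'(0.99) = 0.00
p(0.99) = -0.00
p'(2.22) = 0.00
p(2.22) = -0.00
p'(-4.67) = 0.00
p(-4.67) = -0.01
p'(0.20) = 0.00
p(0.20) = -0.00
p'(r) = exp(r)/(2*(exp(r) + 1)*(exp(r) + 6)^3) + exp(r)/(4*(exp(r) + 1)^2*(exp(r) + 6)^2)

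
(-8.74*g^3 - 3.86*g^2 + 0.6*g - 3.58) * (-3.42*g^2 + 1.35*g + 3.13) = 29.8908*g^5 + 1.4022*g^4 - 34.6192*g^3 + 0.971800000000002*g^2 - 2.955*g - 11.2054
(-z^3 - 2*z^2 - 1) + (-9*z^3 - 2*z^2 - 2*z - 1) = -10*z^3 - 4*z^2 - 2*z - 2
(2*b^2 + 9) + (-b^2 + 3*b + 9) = b^2 + 3*b + 18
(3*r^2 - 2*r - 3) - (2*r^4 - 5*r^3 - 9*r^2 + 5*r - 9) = -2*r^4 + 5*r^3 + 12*r^2 - 7*r + 6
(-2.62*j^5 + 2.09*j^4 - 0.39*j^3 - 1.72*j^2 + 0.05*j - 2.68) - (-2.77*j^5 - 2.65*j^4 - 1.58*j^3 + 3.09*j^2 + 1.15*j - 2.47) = 0.15*j^5 + 4.74*j^4 + 1.19*j^3 - 4.81*j^2 - 1.1*j - 0.21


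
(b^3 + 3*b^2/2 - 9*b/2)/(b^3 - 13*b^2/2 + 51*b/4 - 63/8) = 4*b*(b + 3)/(4*b^2 - 20*b + 21)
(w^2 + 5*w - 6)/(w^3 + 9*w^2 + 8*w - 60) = (w - 1)/(w^2 + 3*w - 10)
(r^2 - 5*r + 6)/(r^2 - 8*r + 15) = (r - 2)/(r - 5)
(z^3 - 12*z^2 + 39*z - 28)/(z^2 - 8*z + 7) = z - 4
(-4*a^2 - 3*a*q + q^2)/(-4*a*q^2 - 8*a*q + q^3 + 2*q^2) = (a + q)/(q*(q + 2))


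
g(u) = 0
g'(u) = 0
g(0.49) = 0.00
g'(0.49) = 0.00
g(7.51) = 0.00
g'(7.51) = 0.00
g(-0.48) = 0.00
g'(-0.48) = 0.00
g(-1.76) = 0.00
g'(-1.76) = 0.00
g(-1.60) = 0.00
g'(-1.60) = 0.00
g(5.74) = 0.00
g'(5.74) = 0.00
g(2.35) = 0.00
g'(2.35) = 0.00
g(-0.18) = 0.00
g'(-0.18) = 0.00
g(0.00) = 0.00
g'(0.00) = 0.00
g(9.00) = 0.00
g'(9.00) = 0.00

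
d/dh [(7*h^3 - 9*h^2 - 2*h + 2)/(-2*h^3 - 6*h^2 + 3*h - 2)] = (-60*h^4 + 34*h^3 - 69*h^2 + 60*h - 2)/(4*h^6 + 24*h^5 + 24*h^4 - 28*h^3 + 33*h^2 - 12*h + 4)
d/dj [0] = 0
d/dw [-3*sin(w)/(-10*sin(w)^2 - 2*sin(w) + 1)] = 3*(5*cos(2*w) - 6)*cos(w)/(10*sin(w)^2 + 2*sin(w) - 1)^2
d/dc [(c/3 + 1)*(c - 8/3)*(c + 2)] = c^2 + 14*c/9 - 22/9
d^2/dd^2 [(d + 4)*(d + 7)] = 2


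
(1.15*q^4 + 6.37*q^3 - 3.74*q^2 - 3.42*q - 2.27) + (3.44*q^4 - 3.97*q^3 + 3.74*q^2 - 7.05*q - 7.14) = 4.59*q^4 + 2.4*q^3 - 10.47*q - 9.41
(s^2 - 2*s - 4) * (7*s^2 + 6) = 7*s^4 - 14*s^3 - 22*s^2 - 12*s - 24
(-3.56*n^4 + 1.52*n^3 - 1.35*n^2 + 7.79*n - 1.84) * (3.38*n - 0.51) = -12.0328*n^5 + 6.9532*n^4 - 5.3382*n^3 + 27.0187*n^2 - 10.1921*n + 0.9384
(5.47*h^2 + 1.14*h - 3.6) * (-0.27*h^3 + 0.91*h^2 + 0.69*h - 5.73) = -1.4769*h^5 + 4.6699*h^4 + 5.7837*h^3 - 33.8325*h^2 - 9.0162*h + 20.628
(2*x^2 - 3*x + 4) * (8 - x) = -2*x^3 + 19*x^2 - 28*x + 32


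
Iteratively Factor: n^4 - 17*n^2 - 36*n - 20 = (n + 2)*(n^3 - 2*n^2 - 13*n - 10) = (n + 1)*(n + 2)*(n^2 - 3*n - 10) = (n - 5)*(n + 1)*(n + 2)*(n + 2)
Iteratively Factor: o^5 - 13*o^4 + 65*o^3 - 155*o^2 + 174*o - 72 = (o - 3)*(o^4 - 10*o^3 + 35*o^2 - 50*o + 24) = (o - 3)*(o - 1)*(o^3 - 9*o^2 + 26*o - 24) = (o - 3)^2*(o - 1)*(o^2 - 6*o + 8) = (o - 3)^2*(o - 2)*(o - 1)*(o - 4)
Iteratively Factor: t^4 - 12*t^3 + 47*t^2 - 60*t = (t - 4)*(t^3 - 8*t^2 + 15*t) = (t - 4)*(t - 3)*(t^2 - 5*t) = (t - 5)*(t - 4)*(t - 3)*(t)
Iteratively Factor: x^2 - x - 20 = (x - 5)*(x + 4)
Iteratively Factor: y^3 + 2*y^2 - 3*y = (y + 3)*(y^2 - y) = y*(y + 3)*(y - 1)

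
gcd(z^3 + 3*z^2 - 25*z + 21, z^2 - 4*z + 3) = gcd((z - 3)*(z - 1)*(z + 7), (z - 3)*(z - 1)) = z^2 - 4*z + 3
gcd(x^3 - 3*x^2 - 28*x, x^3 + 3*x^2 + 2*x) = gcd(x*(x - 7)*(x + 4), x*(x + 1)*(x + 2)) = x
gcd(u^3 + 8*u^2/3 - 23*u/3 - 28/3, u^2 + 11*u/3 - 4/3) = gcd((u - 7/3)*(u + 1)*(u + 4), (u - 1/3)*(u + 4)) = u + 4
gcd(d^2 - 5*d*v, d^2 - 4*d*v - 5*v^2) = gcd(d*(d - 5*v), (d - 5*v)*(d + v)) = -d + 5*v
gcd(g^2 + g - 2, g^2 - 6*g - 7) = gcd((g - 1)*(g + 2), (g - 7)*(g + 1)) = 1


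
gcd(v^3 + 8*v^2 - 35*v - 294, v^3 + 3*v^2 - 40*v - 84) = v^2 + v - 42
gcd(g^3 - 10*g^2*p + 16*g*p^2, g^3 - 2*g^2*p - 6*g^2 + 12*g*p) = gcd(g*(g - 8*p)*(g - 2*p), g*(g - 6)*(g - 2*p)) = -g^2 + 2*g*p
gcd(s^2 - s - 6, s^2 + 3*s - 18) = s - 3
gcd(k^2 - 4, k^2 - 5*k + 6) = k - 2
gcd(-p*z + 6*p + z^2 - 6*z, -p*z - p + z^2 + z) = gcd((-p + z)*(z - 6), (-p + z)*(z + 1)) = -p + z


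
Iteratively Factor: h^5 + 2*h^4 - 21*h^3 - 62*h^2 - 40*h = (h + 4)*(h^4 - 2*h^3 - 13*h^2 - 10*h) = (h - 5)*(h + 4)*(h^3 + 3*h^2 + 2*h) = h*(h - 5)*(h + 4)*(h^2 + 3*h + 2) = h*(h - 5)*(h + 2)*(h + 4)*(h + 1)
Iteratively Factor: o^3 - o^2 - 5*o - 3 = (o + 1)*(o^2 - 2*o - 3) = (o - 3)*(o + 1)*(o + 1)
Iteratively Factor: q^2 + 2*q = (q)*(q + 2)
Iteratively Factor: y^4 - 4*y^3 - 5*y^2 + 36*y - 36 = (y - 2)*(y^3 - 2*y^2 - 9*y + 18) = (y - 3)*(y - 2)*(y^2 + y - 6) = (y - 3)*(y - 2)^2*(y + 3)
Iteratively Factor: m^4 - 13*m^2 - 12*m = (m + 3)*(m^3 - 3*m^2 - 4*m) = (m - 4)*(m + 3)*(m^2 + m) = m*(m - 4)*(m + 3)*(m + 1)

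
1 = 1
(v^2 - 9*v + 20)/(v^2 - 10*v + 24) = (v - 5)/(v - 6)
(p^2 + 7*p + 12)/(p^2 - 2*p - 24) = (p + 3)/(p - 6)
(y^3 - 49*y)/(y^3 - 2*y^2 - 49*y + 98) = y/(y - 2)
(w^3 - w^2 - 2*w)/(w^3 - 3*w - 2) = w/(w + 1)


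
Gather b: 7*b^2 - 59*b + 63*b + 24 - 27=7*b^2 + 4*b - 3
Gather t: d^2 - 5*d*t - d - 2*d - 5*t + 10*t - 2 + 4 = d^2 - 3*d + t*(5 - 5*d) + 2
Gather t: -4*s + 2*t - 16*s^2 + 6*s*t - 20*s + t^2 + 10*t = -16*s^2 - 24*s + t^2 + t*(6*s + 12)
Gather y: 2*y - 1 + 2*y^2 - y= 2*y^2 + y - 1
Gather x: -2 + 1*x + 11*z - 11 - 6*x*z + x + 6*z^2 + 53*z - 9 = x*(2 - 6*z) + 6*z^2 + 64*z - 22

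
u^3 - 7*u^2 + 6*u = u*(u - 6)*(u - 1)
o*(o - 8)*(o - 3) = o^3 - 11*o^2 + 24*o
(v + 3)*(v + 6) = v^2 + 9*v + 18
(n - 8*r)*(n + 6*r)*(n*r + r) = n^3*r - 2*n^2*r^2 + n^2*r - 48*n*r^3 - 2*n*r^2 - 48*r^3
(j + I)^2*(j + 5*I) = j^3 + 7*I*j^2 - 11*j - 5*I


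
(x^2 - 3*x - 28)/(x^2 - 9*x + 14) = (x + 4)/(x - 2)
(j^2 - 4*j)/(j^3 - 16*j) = 1/(j + 4)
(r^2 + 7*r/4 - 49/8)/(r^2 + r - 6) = (r^2 + 7*r/4 - 49/8)/(r^2 + r - 6)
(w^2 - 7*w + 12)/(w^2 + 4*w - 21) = (w - 4)/(w + 7)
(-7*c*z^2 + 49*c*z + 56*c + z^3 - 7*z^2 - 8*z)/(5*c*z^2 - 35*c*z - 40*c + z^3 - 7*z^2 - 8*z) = (-7*c + z)/(5*c + z)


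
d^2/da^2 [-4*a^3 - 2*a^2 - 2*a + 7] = -24*a - 4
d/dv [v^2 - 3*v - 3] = 2*v - 3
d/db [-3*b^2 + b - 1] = 1 - 6*b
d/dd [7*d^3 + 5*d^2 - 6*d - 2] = 21*d^2 + 10*d - 6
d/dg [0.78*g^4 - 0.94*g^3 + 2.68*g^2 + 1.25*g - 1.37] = 3.12*g^3 - 2.82*g^2 + 5.36*g + 1.25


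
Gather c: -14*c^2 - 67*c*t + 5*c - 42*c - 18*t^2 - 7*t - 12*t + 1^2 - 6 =-14*c^2 + c*(-67*t - 37) - 18*t^2 - 19*t - 5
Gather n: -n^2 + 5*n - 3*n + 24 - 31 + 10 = -n^2 + 2*n + 3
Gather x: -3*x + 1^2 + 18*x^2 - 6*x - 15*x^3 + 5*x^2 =-15*x^3 + 23*x^2 - 9*x + 1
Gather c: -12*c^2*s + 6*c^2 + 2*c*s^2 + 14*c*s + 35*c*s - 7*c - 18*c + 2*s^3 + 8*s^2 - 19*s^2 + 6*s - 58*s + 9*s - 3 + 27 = c^2*(6 - 12*s) + c*(2*s^2 + 49*s - 25) + 2*s^3 - 11*s^2 - 43*s + 24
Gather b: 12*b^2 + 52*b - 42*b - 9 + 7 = 12*b^2 + 10*b - 2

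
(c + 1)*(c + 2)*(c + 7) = c^3 + 10*c^2 + 23*c + 14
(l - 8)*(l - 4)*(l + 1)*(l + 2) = l^4 - 9*l^3 - 2*l^2 + 72*l + 64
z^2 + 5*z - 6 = (z - 1)*(z + 6)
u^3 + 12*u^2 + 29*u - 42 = (u - 1)*(u + 6)*(u + 7)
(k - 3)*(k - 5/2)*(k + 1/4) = k^3 - 21*k^2/4 + 49*k/8 + 15/8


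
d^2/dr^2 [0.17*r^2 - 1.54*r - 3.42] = 0.340000000000000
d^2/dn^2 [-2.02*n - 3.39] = 0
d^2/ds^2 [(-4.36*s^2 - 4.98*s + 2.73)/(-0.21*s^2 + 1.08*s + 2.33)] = (2.416932*s^3 + 12.07773*s^2 + 18.335268*s + 13.236542)/(0.009261*s^6 - 0.142884*s^5 + 0.426573*s^4 + 1.910952*s^3 - 4.732929*s^2 - 17.589636*s - 12.649337)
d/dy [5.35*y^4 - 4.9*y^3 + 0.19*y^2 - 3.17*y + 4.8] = 21.4*y^3 - 14.7*y^2 + 0.38*y - 3.17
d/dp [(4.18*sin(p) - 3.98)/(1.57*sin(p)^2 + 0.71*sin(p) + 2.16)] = (-6.5626*sin(p)^2 + 12.4972*sin(p) + 11.8546)*cos(p)/(2.4649*sin(p)^4 + 2.2294*sin(p)^3 + 7.2865*sin(p)^2 + 3.0672*sin(p) + 4.6656)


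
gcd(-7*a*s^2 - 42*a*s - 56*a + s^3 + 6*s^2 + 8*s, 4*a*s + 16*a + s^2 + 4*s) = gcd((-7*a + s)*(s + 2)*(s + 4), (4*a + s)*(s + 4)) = s + 4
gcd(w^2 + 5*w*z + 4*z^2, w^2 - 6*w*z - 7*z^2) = w + z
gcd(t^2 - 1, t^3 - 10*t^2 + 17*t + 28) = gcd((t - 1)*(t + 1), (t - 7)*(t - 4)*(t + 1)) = t + 1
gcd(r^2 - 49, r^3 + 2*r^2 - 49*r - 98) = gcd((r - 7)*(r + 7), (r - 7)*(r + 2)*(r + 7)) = r^2 - 49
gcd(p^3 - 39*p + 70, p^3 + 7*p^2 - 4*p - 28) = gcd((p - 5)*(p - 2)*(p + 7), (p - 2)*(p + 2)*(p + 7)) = p^2 + 5*p - 14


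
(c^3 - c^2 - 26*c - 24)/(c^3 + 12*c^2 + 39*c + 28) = (c - 6)/(c + 7)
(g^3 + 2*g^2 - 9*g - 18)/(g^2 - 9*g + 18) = (g^2 + 5*g + 6)/(g - 6)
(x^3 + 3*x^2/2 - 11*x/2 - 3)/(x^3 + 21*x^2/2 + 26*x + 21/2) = (x - 2)/(x + 7)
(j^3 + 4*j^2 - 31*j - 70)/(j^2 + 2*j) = j + 2 - 35/j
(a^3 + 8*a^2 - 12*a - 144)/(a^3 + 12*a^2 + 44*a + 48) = (a^2 + 2*a - 24)/(a^2 + 6*a + 8)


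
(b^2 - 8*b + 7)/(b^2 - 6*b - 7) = (b - 1)/(b + 1)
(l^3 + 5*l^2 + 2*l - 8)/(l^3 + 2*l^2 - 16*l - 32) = (l - 1)/(l - 4)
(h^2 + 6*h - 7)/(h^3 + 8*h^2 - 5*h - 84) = (h - 1)/(h^2 + h - 12)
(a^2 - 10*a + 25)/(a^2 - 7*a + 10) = (a - 5)/(a - 2)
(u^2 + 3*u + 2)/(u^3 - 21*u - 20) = (u + 2)/(u^2 - u - 20)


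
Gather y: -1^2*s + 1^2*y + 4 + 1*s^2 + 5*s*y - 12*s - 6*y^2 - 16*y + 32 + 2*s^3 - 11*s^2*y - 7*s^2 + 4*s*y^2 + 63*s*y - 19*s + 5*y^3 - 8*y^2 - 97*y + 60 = 2*s^3 - 6*s^2 - 32*s + 5*y^3 + y^2*(4*s - 14) + y*(-11*s^2 + 68*s - 112) + 96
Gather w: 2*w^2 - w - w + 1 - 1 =2*w^2 - 2*w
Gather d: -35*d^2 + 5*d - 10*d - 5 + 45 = -35*d^2 - 5*d + 40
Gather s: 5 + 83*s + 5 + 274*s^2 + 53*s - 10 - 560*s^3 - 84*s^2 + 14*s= -560*s^3 + 190*s^2 + 150*s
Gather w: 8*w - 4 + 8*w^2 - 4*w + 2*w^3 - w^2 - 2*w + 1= 2*w^3 + 7*w^2 + 2*w - 3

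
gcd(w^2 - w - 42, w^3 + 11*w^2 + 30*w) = w + 6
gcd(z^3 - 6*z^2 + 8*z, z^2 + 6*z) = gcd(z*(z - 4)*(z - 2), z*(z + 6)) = z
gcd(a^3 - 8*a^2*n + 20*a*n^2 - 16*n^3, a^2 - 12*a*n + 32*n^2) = a - 4*n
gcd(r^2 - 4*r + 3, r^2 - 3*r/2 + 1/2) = r - 1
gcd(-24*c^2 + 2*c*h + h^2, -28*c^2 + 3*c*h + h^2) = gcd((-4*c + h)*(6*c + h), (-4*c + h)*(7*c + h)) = 4*c - h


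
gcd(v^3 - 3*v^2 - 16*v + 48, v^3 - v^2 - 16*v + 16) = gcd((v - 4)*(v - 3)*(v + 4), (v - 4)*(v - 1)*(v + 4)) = v^2 - 16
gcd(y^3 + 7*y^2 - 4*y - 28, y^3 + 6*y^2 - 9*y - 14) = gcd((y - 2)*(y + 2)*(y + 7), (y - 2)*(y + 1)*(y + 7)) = y^2 + 5*y - 14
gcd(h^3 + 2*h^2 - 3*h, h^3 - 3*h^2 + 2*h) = h^2 - h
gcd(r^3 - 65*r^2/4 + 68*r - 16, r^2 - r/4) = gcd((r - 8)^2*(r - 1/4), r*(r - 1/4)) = r - 1/4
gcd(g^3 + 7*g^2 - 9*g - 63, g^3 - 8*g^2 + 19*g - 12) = g - 3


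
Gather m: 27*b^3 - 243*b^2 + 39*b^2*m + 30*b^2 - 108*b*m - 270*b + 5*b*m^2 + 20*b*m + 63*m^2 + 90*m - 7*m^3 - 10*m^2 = 27*b^3 - 213*b^2 - 270*b - 7*m^3 + m^2*(5*b + 53) + m*(39*b^2 - 88*b + 90)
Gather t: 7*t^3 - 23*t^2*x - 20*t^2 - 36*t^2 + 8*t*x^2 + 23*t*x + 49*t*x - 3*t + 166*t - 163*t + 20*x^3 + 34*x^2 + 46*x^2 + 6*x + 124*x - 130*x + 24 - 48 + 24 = 7*t^3 + t^2*(-23*x - 56) + t*(8*x^2 + 72*x) + 20*x^3 + 80*x^2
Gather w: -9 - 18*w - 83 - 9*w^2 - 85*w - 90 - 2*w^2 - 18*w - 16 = -11*w^2 - 121*w - 198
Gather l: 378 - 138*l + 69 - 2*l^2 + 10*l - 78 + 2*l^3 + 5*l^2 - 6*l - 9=2*l^3 + 3*l^2 - 134*l + 360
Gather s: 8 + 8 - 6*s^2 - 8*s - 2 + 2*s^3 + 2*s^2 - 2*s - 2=2*s^3 - 4*s^2 - 10*s + 12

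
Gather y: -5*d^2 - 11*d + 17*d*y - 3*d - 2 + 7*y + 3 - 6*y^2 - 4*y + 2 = -5*d^2 - 14*d - 6*y^2 + y*(17*d + 3) + 3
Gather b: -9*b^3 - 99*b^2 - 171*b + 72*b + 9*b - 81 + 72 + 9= -9*b^3 - 99*b^2 - 90*b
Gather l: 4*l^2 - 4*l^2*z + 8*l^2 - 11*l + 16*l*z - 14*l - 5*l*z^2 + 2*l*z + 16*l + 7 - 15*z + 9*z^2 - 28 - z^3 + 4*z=l^2*(12 - 4*z) + l*(-5*z^2 + 18*z - 9) - z^3 + 9*z^2 - 11*z - 21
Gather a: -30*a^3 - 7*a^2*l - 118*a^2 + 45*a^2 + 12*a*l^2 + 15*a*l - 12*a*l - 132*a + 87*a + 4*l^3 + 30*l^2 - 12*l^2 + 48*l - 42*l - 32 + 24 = -30*a^3 + a^2*(-7*l - 73) + a*(12*l^2 + 3*l - 45) + 4*l^3 + 18*l^2 + 6*l - 8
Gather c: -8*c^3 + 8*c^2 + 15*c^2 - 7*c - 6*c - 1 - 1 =-8*c^3 + 23*c^2 - 13*c - 2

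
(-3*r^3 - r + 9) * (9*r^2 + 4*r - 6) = -27*r^5 - 12*r^4 + 9*r^3 + 77*r^2 + 42*r - 54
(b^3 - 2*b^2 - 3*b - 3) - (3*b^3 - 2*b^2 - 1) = -2*b^3 - 3*b - 2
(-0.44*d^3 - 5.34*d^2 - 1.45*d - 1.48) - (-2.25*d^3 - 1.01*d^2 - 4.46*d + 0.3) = 1.81*d^3 - 4.33*d^2 + 3.01*d - 1.78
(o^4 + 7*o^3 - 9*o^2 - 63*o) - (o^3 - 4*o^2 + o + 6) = o^4 + 6*o^3 - 5*o^2 - 64*o - 6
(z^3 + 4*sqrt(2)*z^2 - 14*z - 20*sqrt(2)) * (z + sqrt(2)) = z^4 + 5*sqrt(2)*z^3 - 6*z^2 - 34*sqrt(2)*z - 40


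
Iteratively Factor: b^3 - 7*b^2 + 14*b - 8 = (b - 4)*(b^2 - 3*b + 2) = (b - 4)*(b - 2)*(b - 1)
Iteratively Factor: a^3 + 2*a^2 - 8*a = (a + 4)*(a^2 - 2*a) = (a - 2)*(a + 4)*(a)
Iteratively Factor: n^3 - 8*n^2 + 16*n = (n - 4)*(n^2 - 4*n) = n*(n - 4)*(n - 4)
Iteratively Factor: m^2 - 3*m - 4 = (m + 1)*(m - 4)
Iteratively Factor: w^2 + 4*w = (w + 4)*(w)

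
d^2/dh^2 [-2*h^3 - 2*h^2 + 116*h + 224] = -12*h - 4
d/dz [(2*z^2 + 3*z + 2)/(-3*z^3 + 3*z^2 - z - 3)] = (6*z^4 + 18*z^3 + 7*z^2 - 24*z - 7)/(9*z^6 - 18*z^5 + 15*z^4 + 12*z^3 - 17*z^2 + 6*z + 9)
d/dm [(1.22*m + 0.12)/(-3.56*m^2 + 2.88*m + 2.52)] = (4.3432*m^2 + 0.8544*m + 2.7288)/(12.6736*m^4 - 20.5056*m^3 - 9.648*m^2 + 14.5152*m + 6.3504)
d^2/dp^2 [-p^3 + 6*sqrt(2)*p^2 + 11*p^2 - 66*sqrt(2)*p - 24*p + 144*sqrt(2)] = -6*p + 12*sqrt(2) + 22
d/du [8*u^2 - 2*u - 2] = 16*u - 2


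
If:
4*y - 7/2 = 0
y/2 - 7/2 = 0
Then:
No Solution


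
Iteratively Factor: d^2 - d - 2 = (d - 2)*(d + 1)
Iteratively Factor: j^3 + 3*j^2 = (j + 3)*(j^2) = j*(j + 3)*(j)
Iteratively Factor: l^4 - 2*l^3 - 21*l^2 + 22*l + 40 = (l - 2)*(l^3 - 21*l - 20) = (l - 5)*(l - 2)*(l^2 + 5*l + 4) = (l - 5)*(l - 2)*(l + 1)*(l + 4)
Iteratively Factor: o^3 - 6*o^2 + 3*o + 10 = (o + 1)*(o^2 - 7*o + 10) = (o - 5)*(o + 1)*(o - 2)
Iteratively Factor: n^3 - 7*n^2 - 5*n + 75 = (n - 5)*(n^2 - 2*n - 15) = (n - 5)*(n + 3)*(n - 5)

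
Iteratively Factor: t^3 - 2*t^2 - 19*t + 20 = (t - 1)*(t^2 - t - 20) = (t - 1)*(t + 4)*(t - 5)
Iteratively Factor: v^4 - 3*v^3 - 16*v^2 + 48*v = (v)*(v^3 - 3*v^2 - 16*v + 48) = v*(v - 3)*(v^2 - 16) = v*(v - 4)*(v - 3)*(v + 4)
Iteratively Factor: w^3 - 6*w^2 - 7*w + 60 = (w - 5)*(w^2 - w - 12) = (w - 5)*(w - 4)*(w + 3)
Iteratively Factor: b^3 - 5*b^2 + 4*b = (b - 4)*(b^2 - b) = (b - 4)*(b - 1)*(b)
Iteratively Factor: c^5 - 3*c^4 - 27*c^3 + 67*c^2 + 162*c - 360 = (c - 5)*(c^4 + 2*c^3 - 17*c^2 - 18*c + 72) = (c - 5)*(c - 2)*(c^3 + 4*c^2 - 9*c - 36) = (c - 5)*(c - 3)*(c - 2)*(c^2 + 7*c + 12) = (c - 5)*(c - 3)*(c - 2)*(c + 4)*(c + 3)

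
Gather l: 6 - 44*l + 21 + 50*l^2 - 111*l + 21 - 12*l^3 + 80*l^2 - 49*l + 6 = -12*l^3 + 130*l^2 - 204*l + 54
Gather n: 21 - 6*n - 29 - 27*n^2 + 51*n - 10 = -27*n^2 + 45*n - 18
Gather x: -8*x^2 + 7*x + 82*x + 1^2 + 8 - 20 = -8*x^2 + 89*x - 11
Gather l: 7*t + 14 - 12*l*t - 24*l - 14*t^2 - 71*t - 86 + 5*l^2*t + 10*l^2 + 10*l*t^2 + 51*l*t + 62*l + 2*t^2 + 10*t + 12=l^2*(5*t + 10) + l*(10*t^2 + 39*t + 38) - 12*t^2 - 54*t - 60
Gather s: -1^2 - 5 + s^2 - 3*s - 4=s^2 - 3*s - 10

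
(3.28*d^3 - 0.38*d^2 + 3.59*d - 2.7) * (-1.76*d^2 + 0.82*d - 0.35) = -5.7728*d^5 + 3.3584*d^4 - 7.778*d^3 + 7.8288*d^2 - 3.4705*d + 0.945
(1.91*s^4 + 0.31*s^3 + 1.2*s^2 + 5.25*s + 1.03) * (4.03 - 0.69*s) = -1.3179*s^5 + 7.4834*s^4 + 0.4213*s^3 + 1.2135*s^2 + 20.4468*s + 4.1509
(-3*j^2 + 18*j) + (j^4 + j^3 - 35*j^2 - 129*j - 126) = j^4 + j^3 - 38*j^2 - 111*j - 126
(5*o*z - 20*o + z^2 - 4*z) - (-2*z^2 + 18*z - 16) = 5*o*z - 20*o + 3*z^2 - 22*z + 16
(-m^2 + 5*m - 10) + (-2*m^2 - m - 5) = -3*m^2 + 4*m - 15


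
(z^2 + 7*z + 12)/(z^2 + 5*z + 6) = (z + 4)/(z + 2)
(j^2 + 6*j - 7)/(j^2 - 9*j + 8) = (j + 7)/(j - 8)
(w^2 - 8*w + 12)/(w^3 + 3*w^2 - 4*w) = (w^2 - 8*w + 12)/(w*(w^2 + 3*w - 4))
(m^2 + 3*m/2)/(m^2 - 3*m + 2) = m*(2*m + 3)/(2*(m^2 - 3*m + 2))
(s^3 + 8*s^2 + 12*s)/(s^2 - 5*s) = (s^2 + 8*s + 12)/(s - 5)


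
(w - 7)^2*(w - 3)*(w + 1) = w^4 - 16*w^3 + 74*w^2 - 56*w - 147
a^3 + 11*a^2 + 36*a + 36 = (a + 2)*(a + 3)*(a + 6)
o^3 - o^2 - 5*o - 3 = (o - 3)*(o + 1)^2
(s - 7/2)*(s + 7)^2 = s^3 + 21*s^2/2 - 343/2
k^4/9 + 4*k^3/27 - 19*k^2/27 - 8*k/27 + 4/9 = (k/3 + 1/3)*(k/3 + 1)*(k - 2)*(k - 2/3)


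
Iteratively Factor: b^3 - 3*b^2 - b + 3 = (b - 1)*(b^2 - 2*b - 3) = (b - 3)*(b - 1)*(b + 1)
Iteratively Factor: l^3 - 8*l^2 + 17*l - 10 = (l - 5)*(l^2 - 3*l + 2) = (l - 5)*(l - 1)*(l - 2)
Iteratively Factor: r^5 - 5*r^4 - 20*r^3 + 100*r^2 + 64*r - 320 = (r + 2)*(r^4 - 7*r^3 - 6*r^2 + 112*r - 160) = (r - 2)*(r + 2)*(r^3 - 5*r^2 - 16*r + 80) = (r - 5)*(r - 2)*(r + 2)*(r^2 - 16) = (r - 5)*(r - 2)*(r + 2)*(r + 4)*(r - 4)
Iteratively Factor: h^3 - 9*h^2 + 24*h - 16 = (h - 1)*(h^2 - 8*h + 16) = (h - 4)*(h - 1)*(h - 4)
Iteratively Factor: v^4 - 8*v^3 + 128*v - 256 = (v - 4)*(v^3 - 4*v^2 - 16*v + 64) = (v - 4)^2*(v^2 - 16) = (v - 4)^2*(v + 4)*(v - 4)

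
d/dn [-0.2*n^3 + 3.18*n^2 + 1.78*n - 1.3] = -0.6*n^2 + 6.36*n + 1.78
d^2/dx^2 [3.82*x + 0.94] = 0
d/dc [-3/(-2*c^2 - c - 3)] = 3*(-4*c - 1)/(2*c^2 + c + 3)^2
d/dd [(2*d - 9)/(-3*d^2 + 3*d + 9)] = (-2*d^2 + 2*d + (2*d - 9)*(2*d - 1) + 6)/(3*(-d^2 + d + 3)^2)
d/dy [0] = 0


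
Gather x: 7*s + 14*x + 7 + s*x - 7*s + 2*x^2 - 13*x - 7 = 2*x^2 + x*(s + 1)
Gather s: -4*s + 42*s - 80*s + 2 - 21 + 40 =21 - 42*s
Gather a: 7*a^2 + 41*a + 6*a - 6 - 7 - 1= 7*a^2 + 47*a - 14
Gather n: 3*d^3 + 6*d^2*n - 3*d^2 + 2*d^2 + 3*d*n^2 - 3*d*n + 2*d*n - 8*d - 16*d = 3*d^3 - d^2 + 3*d*n^2 - 24*d + n*(6*d^2 - d)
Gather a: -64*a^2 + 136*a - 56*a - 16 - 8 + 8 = -64*a^2 + 80*a - 16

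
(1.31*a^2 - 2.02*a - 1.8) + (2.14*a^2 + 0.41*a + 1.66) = 3.45*a^2 - 1.61*a - 0.14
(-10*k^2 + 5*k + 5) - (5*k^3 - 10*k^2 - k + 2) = -5*k^3 + 6*k + 3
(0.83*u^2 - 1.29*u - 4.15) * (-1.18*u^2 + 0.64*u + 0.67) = -0.9794*u^4 + 2.0534*u^3 + 4.6275*u^2 - 3.5203*u - 2.7805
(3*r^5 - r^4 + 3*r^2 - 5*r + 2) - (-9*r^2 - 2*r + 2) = 3*r^5 - r^4 + 12*r^2 - 3*r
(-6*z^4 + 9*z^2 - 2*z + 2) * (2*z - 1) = -12*z^5 + 6*z^4 + 18*z^3 - 13*z^2 + 6*z - 2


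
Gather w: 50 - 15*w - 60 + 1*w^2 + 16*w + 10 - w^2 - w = 0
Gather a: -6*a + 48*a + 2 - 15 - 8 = 42*a - 21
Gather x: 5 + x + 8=x + 13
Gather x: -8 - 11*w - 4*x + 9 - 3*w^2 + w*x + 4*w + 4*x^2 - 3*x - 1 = -3*w^2 - 7*w + 4*x^2 + x*(w - 7)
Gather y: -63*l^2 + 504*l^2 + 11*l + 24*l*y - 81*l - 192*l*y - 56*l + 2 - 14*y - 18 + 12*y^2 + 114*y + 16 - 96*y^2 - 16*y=441*l^2 - 126*l - 84*y^2 + y*(84 - 168*l)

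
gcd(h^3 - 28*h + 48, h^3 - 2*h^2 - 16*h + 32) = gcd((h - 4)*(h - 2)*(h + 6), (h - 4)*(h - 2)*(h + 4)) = h^2 - 6*h + 8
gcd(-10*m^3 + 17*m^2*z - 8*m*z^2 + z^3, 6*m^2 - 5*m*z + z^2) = -2*m + z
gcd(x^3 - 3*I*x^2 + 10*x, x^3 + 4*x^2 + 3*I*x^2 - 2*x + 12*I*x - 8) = x + 2*I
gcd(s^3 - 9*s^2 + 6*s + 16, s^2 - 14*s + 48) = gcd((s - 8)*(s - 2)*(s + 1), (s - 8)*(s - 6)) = s - 8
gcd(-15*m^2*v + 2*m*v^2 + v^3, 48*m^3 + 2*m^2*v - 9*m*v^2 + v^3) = -3*m + v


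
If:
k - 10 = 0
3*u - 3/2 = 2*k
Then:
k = 10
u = 43/6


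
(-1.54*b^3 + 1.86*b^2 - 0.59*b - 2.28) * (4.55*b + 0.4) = -7.007*b^4 + 7.847*b^3 - 1.9405*b^2 - 10.61*b - 0.912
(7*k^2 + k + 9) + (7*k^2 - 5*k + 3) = 14*k^2 - 4*k + 12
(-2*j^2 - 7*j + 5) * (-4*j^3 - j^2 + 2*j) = 8*j^5 + 30*j^4 - 17*j^3 - 19*j^2 + 10*j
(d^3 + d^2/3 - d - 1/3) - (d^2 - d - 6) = d^3 - 2*d^2/3 + 17/3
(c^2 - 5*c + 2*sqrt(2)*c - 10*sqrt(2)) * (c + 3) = c^3 - 2*c^2 + 2*sqrt(2)*c^2 - 15*c - 4*sqrt(2)*c - 30*sqrt(2)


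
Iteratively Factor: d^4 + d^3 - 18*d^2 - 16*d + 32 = (d - 1)*(d^3 + 2*d^2 - 16*d - 32) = (d - 1)*(d + 4)*(d^2 - 2*d - 8) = (d - 4)*(d - 1)*(d + 4)*(d + 2)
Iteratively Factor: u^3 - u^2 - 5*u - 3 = (u + 1)*(u^2 - 2*u - 3) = (u + 1)^2*(u - 3)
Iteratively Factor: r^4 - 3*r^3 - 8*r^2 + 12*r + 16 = (r + 1)*(r^3 - 4*r^2 - 4*r + 16) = (r - 2)*(r + 1)*(r^2 - 2*r - 8) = (r - 2)*(r + 1)*(r + 2)*(r - 4)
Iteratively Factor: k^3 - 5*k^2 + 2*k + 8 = (k - 2)*(k^2 - 3*k - 4) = (k - 2)*(k + 1)*(k - 4)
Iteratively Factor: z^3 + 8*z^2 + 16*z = (z + 4)*(z^2 + 4*z) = z*(z + 4)*(z + 4)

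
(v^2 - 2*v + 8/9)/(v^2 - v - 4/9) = (3*v - 2)/(3*v + 1)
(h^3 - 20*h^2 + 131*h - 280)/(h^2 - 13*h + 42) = (h^2 - 13*h + 40)/(h - 6)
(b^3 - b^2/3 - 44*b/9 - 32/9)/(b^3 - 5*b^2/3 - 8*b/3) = (b + 4/3)/b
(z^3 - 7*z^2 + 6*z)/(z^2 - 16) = z*(z^2 - 7*z + 6)/(z^2 - 16)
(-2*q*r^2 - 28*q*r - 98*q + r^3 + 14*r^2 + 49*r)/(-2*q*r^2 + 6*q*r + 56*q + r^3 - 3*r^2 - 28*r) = (r^2 + 14*r + 49)/(r^2 - 3*r - 28)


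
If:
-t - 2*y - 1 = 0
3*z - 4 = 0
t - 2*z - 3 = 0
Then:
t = 17/3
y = -10/3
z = 4/3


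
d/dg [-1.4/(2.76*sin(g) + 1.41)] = 3.864*cos(g)/(2.76*sin(g) + 1.41)^2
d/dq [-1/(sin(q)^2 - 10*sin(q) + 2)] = 2*(sin(q) - 5)*cos(q)/(sin(q)^2 - 10*sin(q) + 2)^2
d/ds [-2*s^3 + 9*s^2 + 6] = 6*s*(3 - s)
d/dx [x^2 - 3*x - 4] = 2*x - 3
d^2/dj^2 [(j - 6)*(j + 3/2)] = 2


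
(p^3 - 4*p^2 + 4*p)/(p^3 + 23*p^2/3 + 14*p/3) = 3*(p^2 - 4*p + 4)/(3*p^2 + 23*p + 14)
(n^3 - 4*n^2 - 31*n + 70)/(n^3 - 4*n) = (n^2 - 2*n - 35)/(n*(n + 2))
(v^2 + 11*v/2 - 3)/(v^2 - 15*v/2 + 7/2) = (v + 6)/(v - 7)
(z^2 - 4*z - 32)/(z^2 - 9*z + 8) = (z + 4)/(z - 1)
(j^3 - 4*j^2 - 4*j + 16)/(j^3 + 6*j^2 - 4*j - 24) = (j - 4)/(j + 6)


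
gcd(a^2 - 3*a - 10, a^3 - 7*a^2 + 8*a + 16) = 1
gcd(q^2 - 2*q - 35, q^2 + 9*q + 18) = 1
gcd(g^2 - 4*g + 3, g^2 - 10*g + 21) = g - 3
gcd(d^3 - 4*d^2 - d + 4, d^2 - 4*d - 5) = d + 1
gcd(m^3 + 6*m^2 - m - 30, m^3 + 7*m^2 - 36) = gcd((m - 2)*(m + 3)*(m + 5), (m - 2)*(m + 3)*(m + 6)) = m^2 + m - 6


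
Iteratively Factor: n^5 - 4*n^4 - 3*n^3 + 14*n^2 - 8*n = (n + 2)*(n^4 - 6*n^3 + 9*n^2 - 4*n) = (n - 1)*(n + 2)*(n^3 - 5*n^2 + 4*n) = (n - 4)*(n - 1)*(n + 2)*(n^2 - n) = n*(n - 4)*(n - 1)*(n + 2)*(n - 1)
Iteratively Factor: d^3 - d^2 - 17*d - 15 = (d + 3)*(d^2 - 4*d - 5) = (d + 1)*(d + 3)*(d - 5)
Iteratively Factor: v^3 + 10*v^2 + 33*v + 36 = (v + 3)*(v^2 + 7*v + 12) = (v + 3)^2*(v + 4)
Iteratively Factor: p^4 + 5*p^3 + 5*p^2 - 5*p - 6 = (p + 3)*(p^3 + 2*p^2 - p - 2) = (p + 1)*(p + 3)*(p^2 + p - 2) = (p - 1)*(p + 1)*(p + 3)*(p + 2)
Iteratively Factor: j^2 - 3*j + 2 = (j - 2)*(j - 1)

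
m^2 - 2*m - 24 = (m - 6)*(m + 4)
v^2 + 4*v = v*(v + 4)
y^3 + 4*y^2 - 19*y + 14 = (y - 2)*(y - 1)*(y + 7)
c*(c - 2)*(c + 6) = c^3 + 4*c^2 - 12*c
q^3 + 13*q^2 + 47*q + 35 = (q + 1)*(q + 5)*(q + 7)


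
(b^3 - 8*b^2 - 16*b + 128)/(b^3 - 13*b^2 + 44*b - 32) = (b + 4)/(b - 1)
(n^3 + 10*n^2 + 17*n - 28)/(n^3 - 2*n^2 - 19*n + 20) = (n + 7)/(n - 5)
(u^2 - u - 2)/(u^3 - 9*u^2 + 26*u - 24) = (u + 1)/(u^2 - 7*u + 12)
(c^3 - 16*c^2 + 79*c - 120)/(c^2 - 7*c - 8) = (c^2 - 8*c + 15)/(c + 1)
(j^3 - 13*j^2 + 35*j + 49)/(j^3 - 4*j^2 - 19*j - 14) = (j - 7)/(j + 2)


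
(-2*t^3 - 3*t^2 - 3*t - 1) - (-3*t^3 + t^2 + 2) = t^3 - 4*t^2 - 3*t - 3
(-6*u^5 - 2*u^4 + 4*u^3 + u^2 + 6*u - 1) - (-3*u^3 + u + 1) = -6*u^5 - 2*u^4 + 7*u^3 + u^2 + 5*u - 2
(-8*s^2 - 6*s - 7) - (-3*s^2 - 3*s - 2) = -5*s^2 - 3*s - 5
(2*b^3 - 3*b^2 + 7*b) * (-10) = -20*b^3 + 30*b^2 - 70*b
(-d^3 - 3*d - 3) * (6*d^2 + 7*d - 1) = -6*d^5 - 7*d^4 - 17*d^3 - 39*d^2 - 18*d + 3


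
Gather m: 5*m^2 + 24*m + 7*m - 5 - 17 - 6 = 5*m^2 + 31*m - 28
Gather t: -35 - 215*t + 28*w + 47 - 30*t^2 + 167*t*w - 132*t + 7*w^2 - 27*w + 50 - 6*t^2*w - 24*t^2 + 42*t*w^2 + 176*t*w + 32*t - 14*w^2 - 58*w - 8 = t^2*(-6*w - 54) + t*(42*w^2 + 343*w - 315) - 7*w^2 - 57*w + 54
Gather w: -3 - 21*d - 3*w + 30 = -21*d - 3*w + 27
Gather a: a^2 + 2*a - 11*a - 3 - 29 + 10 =a^2 - 9*a - 22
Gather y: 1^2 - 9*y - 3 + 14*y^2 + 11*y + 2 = 14*y^2 + 2*y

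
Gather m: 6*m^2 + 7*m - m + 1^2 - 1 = 6*m^2 + 6*m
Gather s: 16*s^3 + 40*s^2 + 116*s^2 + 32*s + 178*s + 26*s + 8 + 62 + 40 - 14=16*s^3 + 156*s^2 + 236*s + 96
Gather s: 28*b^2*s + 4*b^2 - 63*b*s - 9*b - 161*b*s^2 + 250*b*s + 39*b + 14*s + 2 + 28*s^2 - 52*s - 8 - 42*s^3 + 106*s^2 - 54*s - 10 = 4*b^2 + 30*b - 42*s^3 + s^2*(134 - 161*b) + s*(28*b^2 + 187*b - 92) - 16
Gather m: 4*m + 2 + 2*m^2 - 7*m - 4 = 2*m^2 - 3*m - 2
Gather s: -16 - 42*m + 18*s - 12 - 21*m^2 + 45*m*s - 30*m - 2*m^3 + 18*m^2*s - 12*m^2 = -2*m^3 - 33*m^2 - 72*m + s*(18*m^2 + 45*m + 18) - 28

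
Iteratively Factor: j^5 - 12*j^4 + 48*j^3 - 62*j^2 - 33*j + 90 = (j - 3)*(j^4 - 9*j^3 + 21*j^2 + j - 30) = (j - 5)*(j - 3)*(j^3 - 4*j^2 + j + 6) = (j - 5)*(j - 3)*(j - 2)*(j^2 - 2*j - 3) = (j - 5)*(j - 3)*(j - 2)*(j + 1)*(j - 3)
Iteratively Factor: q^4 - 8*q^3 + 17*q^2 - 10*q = (q - 5)*(q^3 - 3*q^2 + 2*q) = q*(q - 5)*(q^2 - 3*q + 2) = q*(q - 5)*(q - 2)*(q - 1)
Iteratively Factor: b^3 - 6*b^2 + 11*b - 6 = (b - 1)*(b^2 - 5*b + 6) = (b - 2)*(b - 1)*(b - 3)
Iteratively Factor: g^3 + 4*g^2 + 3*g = (g)*(g^2 + 4*g + 3) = g*(g + 1)*(g + 3)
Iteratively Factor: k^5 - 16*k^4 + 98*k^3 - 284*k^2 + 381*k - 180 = (k - 3)*(k^4 - 13*k^3 + 59*k^2 - 107*k + 60) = (k - 5)*(k - 3)*(k^3 - 8*k^2 + 19*k - 12) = (k - 5)*(k - 4)*(k - 3)*(k^2 - 4*k + 3) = (k - 5)*(k - 4)*(k - 3)*(k - 1)*(k - 3)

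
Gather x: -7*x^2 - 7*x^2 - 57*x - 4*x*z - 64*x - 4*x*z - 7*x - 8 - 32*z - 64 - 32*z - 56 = -14*x^2 + x*(-8*z - 128) - 64*z - 128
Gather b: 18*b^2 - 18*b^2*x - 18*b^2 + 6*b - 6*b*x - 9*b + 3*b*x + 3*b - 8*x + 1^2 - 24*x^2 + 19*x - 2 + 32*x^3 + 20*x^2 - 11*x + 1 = -18*b^2*x - 3*b*x + 32*x^3 - 4*x^2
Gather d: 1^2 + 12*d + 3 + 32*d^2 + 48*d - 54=32*d^2 + 60*d - 50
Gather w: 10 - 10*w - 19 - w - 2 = -11*w - 11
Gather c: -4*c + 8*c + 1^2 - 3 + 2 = 4*c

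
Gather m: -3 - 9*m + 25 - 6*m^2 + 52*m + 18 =-6*m^2 + 43*m + 40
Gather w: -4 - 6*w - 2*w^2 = -2*w^2 - 6*w - 4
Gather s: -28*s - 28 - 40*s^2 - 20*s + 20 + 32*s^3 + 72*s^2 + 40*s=32*s^3 + 32*s^2 - 8*s - 8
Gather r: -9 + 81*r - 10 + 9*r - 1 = 90*r - 20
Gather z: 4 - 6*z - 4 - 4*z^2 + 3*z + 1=-4*z^2 - 3*z + 1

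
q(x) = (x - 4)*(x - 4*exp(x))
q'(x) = x + (1 - 4*exp(x))*(x - 4) - 4*exp(x) = x - (x - 4)*(4*exp(x) - 1) - 4*exp(x)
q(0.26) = 18.43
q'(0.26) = 10.73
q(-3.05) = 22.84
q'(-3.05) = -8.95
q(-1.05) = 12.37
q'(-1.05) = -0.43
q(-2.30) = 17.02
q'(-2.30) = -6.47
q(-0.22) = 14.47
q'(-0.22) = 5.90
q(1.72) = 47.01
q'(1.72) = 28.03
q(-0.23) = 14.42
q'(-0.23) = 5.81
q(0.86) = 26.98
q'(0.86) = 17.95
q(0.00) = 16.00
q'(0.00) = 8.00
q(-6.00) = 60.10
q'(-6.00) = -15.91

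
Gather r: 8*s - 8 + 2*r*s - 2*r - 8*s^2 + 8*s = r*(2*s - 2) - 8*s^2 + 16*s - 8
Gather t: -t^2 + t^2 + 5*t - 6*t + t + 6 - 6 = 0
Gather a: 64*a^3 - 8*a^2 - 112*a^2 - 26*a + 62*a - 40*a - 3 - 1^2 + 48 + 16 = 64*a^3 - 120*a^2 - 4*a + 60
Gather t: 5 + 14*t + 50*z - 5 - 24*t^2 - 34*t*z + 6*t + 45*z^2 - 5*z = -24*t^2 + t*(20 - 34*z) + 45*z^2 + 45*z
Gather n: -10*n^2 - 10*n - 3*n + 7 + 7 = -10*n^2 - 13*n + 14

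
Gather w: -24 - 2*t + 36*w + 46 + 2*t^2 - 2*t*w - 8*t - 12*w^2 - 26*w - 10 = 2*t^2 - 10*t - 12*w^2 + w*(10 - 2*t) + 12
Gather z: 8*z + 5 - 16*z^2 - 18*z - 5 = -16*z^2 - 10*z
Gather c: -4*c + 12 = 12 - 4*c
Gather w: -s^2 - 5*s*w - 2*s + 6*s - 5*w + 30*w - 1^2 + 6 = -s^2 + 4*s + w*(25 - 5*s) + 5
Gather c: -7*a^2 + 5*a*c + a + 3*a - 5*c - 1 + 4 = -7*a^2 + 4*a + c*(5*a - 5) + 3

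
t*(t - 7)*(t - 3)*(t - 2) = t^4 - 12*t^3 + 41*t^2 - 42*t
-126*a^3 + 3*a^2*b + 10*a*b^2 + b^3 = (-3*a + b)*(6*a + b)*(7*a + b)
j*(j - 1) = j^2 - j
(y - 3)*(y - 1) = y^2 - 4*y + 3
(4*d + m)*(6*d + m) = 24*d^2 + 10*d*m + m^2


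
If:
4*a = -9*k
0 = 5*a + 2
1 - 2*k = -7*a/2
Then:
No Solution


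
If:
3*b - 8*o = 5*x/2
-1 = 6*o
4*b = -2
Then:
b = -1/2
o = -1/6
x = -1/15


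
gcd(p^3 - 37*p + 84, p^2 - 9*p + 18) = p - 3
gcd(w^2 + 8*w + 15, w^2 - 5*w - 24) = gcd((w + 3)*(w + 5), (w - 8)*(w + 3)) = w + 3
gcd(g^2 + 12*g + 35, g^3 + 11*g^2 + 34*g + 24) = 1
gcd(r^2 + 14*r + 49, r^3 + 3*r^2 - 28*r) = r + 7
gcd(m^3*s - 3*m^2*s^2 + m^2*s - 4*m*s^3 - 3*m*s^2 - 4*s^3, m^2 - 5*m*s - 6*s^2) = m + s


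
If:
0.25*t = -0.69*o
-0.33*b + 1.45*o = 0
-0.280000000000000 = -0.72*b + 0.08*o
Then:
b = 0.40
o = 0.09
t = -0.25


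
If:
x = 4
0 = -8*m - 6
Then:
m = -3/4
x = 4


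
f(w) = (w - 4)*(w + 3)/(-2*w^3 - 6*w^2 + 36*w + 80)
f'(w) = (w - 4)*(w + 3)*(6*w^2 + 12*w - 36)/(-2*w^3 - 6*w^2 + 36*w + 80)^2 + (w - 4)/(-2*w^3 - 6*w^2 + 36*w + 80) + (w + 3)/(-2*w^3 - 6*w^2 + 36*w + 80) = (w^2 + 6*w + 11)/(2*(w^4 + 14*w^3 + 69*w^2 + 140*w + 100))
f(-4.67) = -0.95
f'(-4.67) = 3.08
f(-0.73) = -0.21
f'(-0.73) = 0.12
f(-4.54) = -0.66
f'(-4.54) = 1.60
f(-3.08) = -0.02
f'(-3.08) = 0.23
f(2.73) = -0.08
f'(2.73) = 0.01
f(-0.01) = -0.15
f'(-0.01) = 0.06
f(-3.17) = -0.04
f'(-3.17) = 0.22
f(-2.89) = 0.03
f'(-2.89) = 0.29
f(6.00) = -0.05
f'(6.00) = 0.01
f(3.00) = -0.08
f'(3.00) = 0.01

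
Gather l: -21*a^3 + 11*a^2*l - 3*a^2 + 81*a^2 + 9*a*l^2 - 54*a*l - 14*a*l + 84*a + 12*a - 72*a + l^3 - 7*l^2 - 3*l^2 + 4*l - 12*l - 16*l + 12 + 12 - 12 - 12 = -21*a^3 + 78*a^2 + 24*a + l^3 + l^2*(9*a - 10) + l*(11*a^2 - 68*a - 24)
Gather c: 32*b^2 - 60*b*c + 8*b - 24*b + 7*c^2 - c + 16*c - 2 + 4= 32*b^2 - 16*b + 7*c^2 + c*(15 - 60*b) + 2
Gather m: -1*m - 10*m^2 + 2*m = -10*m^2 + m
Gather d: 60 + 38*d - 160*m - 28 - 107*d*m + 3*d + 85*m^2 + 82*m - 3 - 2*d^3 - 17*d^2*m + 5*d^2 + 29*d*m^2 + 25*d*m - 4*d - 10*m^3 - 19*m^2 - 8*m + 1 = -2*d^3 + d^2*(5 - 17*m) + d*(29*m^2 - 82*m + 37) - 10*m^3 + 66*m^2 - 86*m + 30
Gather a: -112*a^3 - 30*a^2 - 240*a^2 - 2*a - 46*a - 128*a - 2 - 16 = -112*a^3 - 270*a^2 - 176*a - 18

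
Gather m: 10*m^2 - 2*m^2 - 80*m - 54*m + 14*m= 8*m^2 - 120*m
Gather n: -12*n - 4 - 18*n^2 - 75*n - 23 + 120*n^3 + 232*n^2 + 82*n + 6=120*n^3 + 214*n^2 - 5*n - 21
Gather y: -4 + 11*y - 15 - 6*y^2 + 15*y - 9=-6*y^2 + 26*y - 28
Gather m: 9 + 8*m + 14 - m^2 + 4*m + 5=-m^2 + 12*m + 28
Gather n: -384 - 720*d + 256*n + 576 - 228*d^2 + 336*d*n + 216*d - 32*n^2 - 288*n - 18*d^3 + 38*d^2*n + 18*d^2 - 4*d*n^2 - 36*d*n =-18*d^3 - 210*d^2 - 504*d + n^2*(-4*d - 32) + n*(38*d^2 + 300*d - 32) + 192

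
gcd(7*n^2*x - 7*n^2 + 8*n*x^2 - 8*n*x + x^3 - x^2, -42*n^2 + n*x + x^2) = 7*n + x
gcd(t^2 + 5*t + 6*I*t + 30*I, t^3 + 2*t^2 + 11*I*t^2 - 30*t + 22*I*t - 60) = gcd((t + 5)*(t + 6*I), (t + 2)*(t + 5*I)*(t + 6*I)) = t + 6*I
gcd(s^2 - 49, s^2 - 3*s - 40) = 1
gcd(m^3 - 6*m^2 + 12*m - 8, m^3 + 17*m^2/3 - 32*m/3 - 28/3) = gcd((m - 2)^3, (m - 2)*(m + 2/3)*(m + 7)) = m - 2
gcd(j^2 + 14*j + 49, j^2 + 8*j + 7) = j + 7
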